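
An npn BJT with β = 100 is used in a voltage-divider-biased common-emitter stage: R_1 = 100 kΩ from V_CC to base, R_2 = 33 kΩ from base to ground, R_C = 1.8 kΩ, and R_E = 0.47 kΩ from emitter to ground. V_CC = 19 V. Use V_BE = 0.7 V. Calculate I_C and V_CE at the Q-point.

Thevenize the base divider: V_Th = V_CC·R_2/(R_1+R_2) = 19×33/133 = 4.71 V, R_Th = R_1‖R_2 = 24.8 kΩ.
Base-emitter loop: V_Th = I_B·R_Th + V_BE + (β+1)I_B·R_E, so I_B = (4.71 − 0.7) / (24.8 + 101×0.47) = 0.0555 mA.
I_C = β·I_B = 100×0.0555 = 5.55 mA, and I_E = (β+1)I_B = 5.61 mA.
V_CE = V_CC − I_C·R_C − I_E·R_E = 19 − 5.55×1.8 − 5.61×0.47 = 6.37 V.
V_CE = 6.37 V > 0.2 V confirms active-region operation.

I_C ≈ 5.6 mA, V_CE ≈ 6.4 V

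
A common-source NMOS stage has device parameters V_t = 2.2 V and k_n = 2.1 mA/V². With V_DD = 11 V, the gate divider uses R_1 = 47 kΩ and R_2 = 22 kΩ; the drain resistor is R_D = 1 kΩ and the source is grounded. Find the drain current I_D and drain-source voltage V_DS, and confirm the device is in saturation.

I_D ≈ 1.8 mA, V_DS ≈ 9.2 V

V_G = V_DD·R_2/(R_1+R_2) = 11×22/69 = 3.51 V. With the source grounded, V_GS = V_G = 3.51 V.
Assume saturation: I_D = (k_n/2)(V_GS − V_t)² = (2.1/2)×(3.51 − 2.2)² = 1.05×1.31² = 1.79 mA.
V_DS = V_DD − I_D·R_D = 11 − 1.79×1 = 9.21 V.
Saturation requires V_DS ≥ V_GS − V_t = 1.31 V; 9.21 ≥ 1.31 ✓.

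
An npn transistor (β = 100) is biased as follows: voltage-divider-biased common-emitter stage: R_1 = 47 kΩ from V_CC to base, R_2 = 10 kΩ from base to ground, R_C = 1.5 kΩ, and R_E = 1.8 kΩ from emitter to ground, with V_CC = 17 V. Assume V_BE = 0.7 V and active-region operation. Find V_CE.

Thevenize the base divider: V_Th = V_CC·R_2/(R_1+R_2) = 17×10/57 = 2.98 V, R_Th = R_1‖R_2 = 8.25 kΩ.
Base-emitter loop: V_Th = I_B·R_Th + V_BE + (β+1)I_B·R_E, so I_B = (2.98 − 0.7) / (8.25 + 101×1.8) = 0.012 mA.
I_C = β·I_B = 100×0.012 = 1.2 mA, and I_E = (β+1)I_B = 1.21 mA.
V_CE = V_CC − I_C·R_C − I_E·R_E = 17 − 1.2×1.5 − 1.21×1.8 = 13 V.
V_CE = 13 V > 0.2 V confirms active-region operation.

V_CE ≈ 13 V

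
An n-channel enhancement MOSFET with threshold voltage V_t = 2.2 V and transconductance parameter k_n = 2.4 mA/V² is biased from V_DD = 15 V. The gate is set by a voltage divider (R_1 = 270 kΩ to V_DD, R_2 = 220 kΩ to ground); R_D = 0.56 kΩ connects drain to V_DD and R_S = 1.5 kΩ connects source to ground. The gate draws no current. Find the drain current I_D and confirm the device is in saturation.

V_G = V_DD·R_2/(R_1+R_2) = 15×220/490 = 6.73 V.
Assume saturation: I_D = (k_n/2)(V_GS − V_t)² with V_GS = V_G − I_D·R_S = 6.73 − 1.5·I_D.
Substituting gives 2.7·I_D² − 17.3·I_D + 24.7 = 0, with roots I_D = 2.13 or 4.28 mA.
The root I_D = 4.28 mA gives V_GS = 0.311 V ≤ V_t, so take I_D = 2.13 mA.
Then V_GS = 3.53 V and V_DS = V_DD − I_D(R_D+R_S) = 15 − 2.13×2.06 = 10.6 V.
Saturation requires V_DS ≥ V_GS − V_t = 1.33 V; 10.6 ≥ 1.33 ✓.

I_D ≈ 2.1 mA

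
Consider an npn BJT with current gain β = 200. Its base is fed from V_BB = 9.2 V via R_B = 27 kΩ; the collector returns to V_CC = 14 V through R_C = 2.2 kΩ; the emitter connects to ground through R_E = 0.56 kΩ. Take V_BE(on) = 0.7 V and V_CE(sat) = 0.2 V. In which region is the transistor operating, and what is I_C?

saturation; I_C ≈ 5 mA

Assume active: I_B = (9.2 − 0.7)/(27 + 201×0.56) = 0.0609 mA, I_C = β·I_B = 12.2 mA.
Then V_CE = 14 − 12.2×2.2 − 12.2×0.56 = -19.7 V < 0.2 V — the active assumption fails.
Re-solve with V_CE = 0.2 V. KCL at the emitter: V_E/R_E = (V_BB−0.7−V_E)/R_B + (V_CC−0.2−V_E)/R_C, giving V_E = 2.89 V.
I_C = (V_CC − 0.2 − V_E)/R_C = (13.8 − 2.89)/2.2 = 4.96 mA.
Check: I_B = (8.5 − 2.89)/27 = 0.208 mA, and β·I_B = 41.5 mA > I_C, confirming saturation.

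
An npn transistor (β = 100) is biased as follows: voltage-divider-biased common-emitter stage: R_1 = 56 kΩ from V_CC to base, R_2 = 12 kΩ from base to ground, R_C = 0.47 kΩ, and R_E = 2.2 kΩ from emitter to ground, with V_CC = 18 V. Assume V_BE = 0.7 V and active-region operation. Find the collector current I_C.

Thevenize the base divider: V_Th = V_CC·R_2/(R_1+R_2) = 18×12/68 = 3.18 V, R_Th = R_1‖R_2 = 9.88 kΩ.
Base-emitter loop: V_Th = I_B·R_Th + V_BE + (β+1)I_B·R_E, so I_B = (3.18 − 0.7) / (9.88 + 101×2.2) = 0.0107 mA.
I_C = β·I_B = 100×0.0107 = 1.07 mA, and I_E = (β+1)I_B = 1.08 mA.
V_CE = V_CC − I_C·R_C − I_E·R_E = 18 − 1.07×0.47 − 1.08×2.2 = 15.1 V.
V_CE = 15.1 V > 0.2 V confirms active-region operation.

I_C ≈ 1.1 mA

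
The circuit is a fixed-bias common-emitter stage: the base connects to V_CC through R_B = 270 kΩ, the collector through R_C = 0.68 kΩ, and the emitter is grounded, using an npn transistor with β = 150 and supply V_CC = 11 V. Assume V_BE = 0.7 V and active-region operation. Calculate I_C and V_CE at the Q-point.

I_C ≈ 5.7 mA, V_CE ≈ 7.1 V

Base loop: V_CC = I_B·R_B + V_BE, so I_B = (11 − 0.7)/270 kΩ = 0.0381 mA.
In the active region I_C = β·I_B = 150 × 0.0381 = 5.72 mA.
Collector loop: V_CE = V_CC − I_C·R_C = 11 − 5.72×0.68 = 7.11 V.
Since V_CE = 7.11 V > V_CE(sat) ≈ 0.2 V, the transistor is in the active region as assumed.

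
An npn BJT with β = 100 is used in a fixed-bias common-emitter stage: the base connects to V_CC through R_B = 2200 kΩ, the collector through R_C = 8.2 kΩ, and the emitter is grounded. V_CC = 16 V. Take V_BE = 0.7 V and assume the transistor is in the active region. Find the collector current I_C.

I_C ≈ 0.7 mA

Base loop: V_CC = I_B·R_B + V_BE, so I_B = (16 − 0.7)/2200 kΩ = 0.00695 mA.
In the active region I_C = β·I_B = 100 × 0.00695 = 0.695 mA.
Collector loop: V_CE = V_CC − I_C·R_C = 16 − 0.695×8.2 = 10.3 V.
Since V_CE = 10.3 V > V_CE(sat) ≈ 0.2 V, the transistor is in the active region as assumed.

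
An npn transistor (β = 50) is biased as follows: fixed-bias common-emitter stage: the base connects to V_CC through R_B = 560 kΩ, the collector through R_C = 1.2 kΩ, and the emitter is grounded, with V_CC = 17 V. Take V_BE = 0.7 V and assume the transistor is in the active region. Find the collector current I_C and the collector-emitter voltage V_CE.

Base loop: V_CC = I_B·R_B + V_BE, so I_B = (17 − 0.7)/560 kΩ = 0.0291 mA.
In the active region I_C = β·I_B = 50 × 0.0291 = 1.46 mA.
Collector loop: V_CE = V_CC − I_C·R_C = 17 − 1.46×1.2 = 15.3 V.
Since V_CE = 15.3 V > V_CE(sat) ≈ 0.2 V, the transistor is in the active region as assumed.

I_C ≈ 1.5 mA, V_CE ≈ 15 V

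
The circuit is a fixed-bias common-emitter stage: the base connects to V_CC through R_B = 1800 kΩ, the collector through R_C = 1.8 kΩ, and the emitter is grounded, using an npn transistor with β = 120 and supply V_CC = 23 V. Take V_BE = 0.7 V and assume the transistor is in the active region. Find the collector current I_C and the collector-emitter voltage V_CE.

I_C ≈ 1.5 mA, V_CE ≈ 20 V

Base loop: V_CC = I_B·R_B + V_BE, so I_B = (23 − 0.7)/1800 kΩ = 0.0124 mA.
In the active region I_C = β·I_B = 120 × 0.0124 = 1.49 mA.
Collector loop: V_CE = V_CC − I_C·R_C = 23 − 1.49×1.8 = 20.3 V.
Since V_CE = 20.3 V > V_CE(sat) ≈ 0.2 V, the transistor is in the active region as assumed.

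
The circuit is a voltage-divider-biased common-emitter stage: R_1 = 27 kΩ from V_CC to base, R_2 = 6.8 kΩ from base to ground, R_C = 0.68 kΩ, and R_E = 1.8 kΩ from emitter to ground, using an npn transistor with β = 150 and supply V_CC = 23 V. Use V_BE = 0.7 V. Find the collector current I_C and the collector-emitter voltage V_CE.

Thevenize the base divider: V_Th = V_CC·R_2/(R_1+R_2) = 23×6.8/33.8 = 4.63 V, R_Th = R_1‖R_2 = 5.43 kΩ.
Base-emitter loop: V_Th = I_B·R_Th + V_BE + (β+1)I_B·R_E, so I_B = (4.63 − 0.7) / (5.43 + 151×1.8) = 0.0142 mA.
I_C = β·I_B = 150×0.0142 = 2.12 mA, and I_E = (β+1)I_B = 2.14 mA.
V_CE = V_CC − I_C·R_C − I_E·R_E = 23 − 2.12×0.68 − 2.14×1.8 = 17.7 V.
V_CE = 17.7 V > 0.2 V confirms active-region operation.

I_C ≈ 2.1 mA, V_CE ≈ 18 V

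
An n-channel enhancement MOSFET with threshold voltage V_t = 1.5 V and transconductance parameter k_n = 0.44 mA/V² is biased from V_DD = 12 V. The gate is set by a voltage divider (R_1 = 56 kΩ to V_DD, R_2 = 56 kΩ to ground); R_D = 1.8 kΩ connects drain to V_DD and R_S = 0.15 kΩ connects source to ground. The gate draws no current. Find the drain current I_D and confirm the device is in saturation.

V_G = V_DD·R_2/(R_1+R_2) = 12×56/112 = 6 V.
Assume saturation: I_D = (k_n/2)(V_GS − V_t)² with V_GS = V_G − I_D·R_S = 6 − 0.15·I_D.
Substituting gives 0.00495·I_D² − 1.3·I_D + 4.46 = 0, with roots I_D = 3.48 or 259 mA.
The root I_D = 259 mA gives V_GS = -32.8 V ≤ V_t, so take I_D = 3.48 mA.
Then V_GS = 5.48 V and V_DS = V_DD − I_D(R_D+R_S) = 12 − 3.48×1.95 = 5.21 V.
Saturation requires V_DS ≥ V_GS − V_t = 3.98 V; 5.21 ≥ 3.98 ✓.

I_D ≈ 3.5 mA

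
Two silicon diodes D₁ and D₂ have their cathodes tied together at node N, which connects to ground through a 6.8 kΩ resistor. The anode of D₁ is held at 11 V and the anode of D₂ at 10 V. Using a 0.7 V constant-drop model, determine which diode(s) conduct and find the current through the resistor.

Assume both conduct. Then node N would need to be at both 11−0.7 = 10.3 V and 10−0.7 = 9.3 V, which is impossible.
Assume only D₁ conducts: V_N = 11 − 0.7 = 10.3 V, so I_R = 10.3/6.8 = 1.51 mA.
Check D₂: its anode-to-cathode voltage is 10 − 10.3 = -0.3 V < 0.7 V, so it is off. The assumption is consistent.

Only D₁ conducts; I_R ≈ 1.5 mA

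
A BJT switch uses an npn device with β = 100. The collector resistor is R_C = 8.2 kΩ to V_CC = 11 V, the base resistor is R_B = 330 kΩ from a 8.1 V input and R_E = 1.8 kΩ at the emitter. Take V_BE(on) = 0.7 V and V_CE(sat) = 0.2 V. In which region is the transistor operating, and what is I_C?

Assume active: I_B = (8.1 − 0.7)/(330 + 101×1.8) = 0.0145 mA, I_C = β·I_B = 1.45 mA.
Then V_CE = 11 − 1.45×8.2 − 1.46×1.8 = -3.48 V < 0.2 V — the active assumption fails.
Re-solve with V_CE = 0.2 V. KCL at the emitter: V_E/R_E = (V_BB−0.7−V_E)/R_B + (V_CC−0.2−V_E)/R_C, giving V_E = 1.97 V.
I_C = (V_CC − 0.2 − V_E)/R_C = (10.8 − 1.97)/8.2 = 1.08 mA.
Check: I_B = (7.4 − 1.97)/330 = 0.0165 mA, and β·I_B = 1.65 mA > I_C, confirming saturation.

saturation; I_C ≈ 1.1 mA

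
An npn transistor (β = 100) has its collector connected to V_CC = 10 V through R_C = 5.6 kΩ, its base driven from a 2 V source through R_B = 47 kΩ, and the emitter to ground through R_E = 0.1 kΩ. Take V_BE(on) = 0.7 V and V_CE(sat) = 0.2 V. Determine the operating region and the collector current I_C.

saturation; I_C ≈ 1.7 mA

Assume active: I_B = (2 − 0.7)/(47 + 101×0.1) = 0.0228 mA, I_C = β·I_B = 2.28 mA.
Then V_CE = 10 − 2.28×5.6 − 2.3×0.1 = -2.98 V < 0.2 V — the active assumption fails.
Re-solve with V_CE = 0.2 V. KCL at the emitter: V_E/R_E = (V_BB−0.7−V_E)/R_B + (V_CC−0.2−V_E)/R_C, giving V_E = 0.174 V.
I_C = (V_CC − 0.2 − V_E)/R_C = (9.8 − 0.174)/5.6 = 1.72 mA.
Check: I_B = (1.3 − 0.174)/47 = 0.024 mA, and β·I_B = 2.4 mA > I_C, confirming saturation.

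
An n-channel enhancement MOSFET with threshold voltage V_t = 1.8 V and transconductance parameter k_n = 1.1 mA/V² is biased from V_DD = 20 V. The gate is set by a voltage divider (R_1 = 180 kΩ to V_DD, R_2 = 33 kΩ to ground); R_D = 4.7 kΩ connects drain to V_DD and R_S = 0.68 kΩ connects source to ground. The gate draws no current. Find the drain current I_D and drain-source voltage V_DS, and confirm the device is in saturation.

I_D ≈ 0.5 mA, V_DS ≈ 17 V

V_G = V_DD·R_2/(R_1+R_2) = 20×33/213 = 3.1 V.
Assume saturation: I_D = (k_n/2)(V_GS − V_t)² with V_GS = V_G − I_D·R_S = 3.1 − 0.68·I_D.
Substituting gives 0.254·I_D² − 1.97·I_D + 0.927 = 0, with roots I_D = 0.503 or 7.25 mA.
The root I_D = 7.25 mA gives V_GS = -1.83 V ≤ V_t, so take I_D = 0.503 mA.
Then V_GS = 2.76 V and V_DS = V_DD − I_D(R_D+R_S) = 20 − 0.503×5.38 = 17.3 V.
Saturation requires V_DS ≥ V_GS − V_t = 0.956 V; 17.3 ≥ 0.956 ✓.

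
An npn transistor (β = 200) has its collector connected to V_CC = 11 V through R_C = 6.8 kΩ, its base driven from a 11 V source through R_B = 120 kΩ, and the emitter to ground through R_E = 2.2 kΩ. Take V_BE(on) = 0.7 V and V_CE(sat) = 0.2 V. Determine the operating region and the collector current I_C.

Assume active: I_B = (11 − 0.7)/(120 + 201×2.2) = 0.0183 mA, I_C = β·I_B = 3.66 mA.
Then V_CE = 11 − 3.66×6.8 − 3.68×2.2 = -22 V < 0.2 V — the active assumption fails.
Re-solve with V_CE = 0.2 V. KCL at the emitter: V_E/R_E = (V_BB−0.7−V_E)/R_B + (V_CC−0.2−V_E)/R_C, giving V_E = 2.74 V.
I_C = (V_CC − 0.2 − V_E)/R_C = (10.8 − 2.74)/6.8 = 1.18 mA.
Check: I_B = (10.3 − 2.74)/120 = 0.063 mA, and β·I_B = 12.6 mA > I_C, confirming saturation.

saturation; I_C ≈ 1.2 mA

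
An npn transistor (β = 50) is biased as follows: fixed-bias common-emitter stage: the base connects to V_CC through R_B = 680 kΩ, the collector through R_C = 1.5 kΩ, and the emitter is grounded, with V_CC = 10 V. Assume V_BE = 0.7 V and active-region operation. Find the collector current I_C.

Base loop: V_CC = I_B·R_B + V_BE, so I_B = (10 − 0.7)/680 kΩ = 0.0137 mA.
In the active region I_C = β·I_B = 50 × 0.0137 = 0.684 mA.
Collector loop: V_CE = V_CC − I_C·R_C = 10 − 0.684×1.5 = 8.97 V.
Since V_CE = 8.97 V > V_CE(sat) ≈ 0.2 V, the transistor is in the active region as assumed.

I_C ≈ 0.68 mA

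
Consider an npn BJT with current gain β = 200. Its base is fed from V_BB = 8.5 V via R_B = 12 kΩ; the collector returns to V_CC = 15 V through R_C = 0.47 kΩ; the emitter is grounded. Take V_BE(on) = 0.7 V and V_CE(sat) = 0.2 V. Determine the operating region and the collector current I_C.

saturation; I_C ≈ 31 mA

Assume active: I_B = (8.5 − 0.7)/12 = 0.65 mA, giving I_C = β·I_B = 130 mA.
But then V_CE = 15 − 130×0.47 = -46.1 V < V_CE(sat) = 0.2 V — impossible in the active region.
So the transistor is saturated. With V_CE = 0.2 V, I_C = (V_CC − 0.2)/R_C = 14.8/0.47 = 31.5 mA.
Check: β·I_B = 130 mA > I_C = 31.5 mA, confirming saturation.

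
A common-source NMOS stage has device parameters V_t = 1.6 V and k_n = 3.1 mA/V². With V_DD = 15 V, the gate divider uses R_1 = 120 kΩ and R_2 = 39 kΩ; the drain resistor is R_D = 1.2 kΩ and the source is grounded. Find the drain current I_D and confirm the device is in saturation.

V_G = V_DD·R_2/(R_1+R_2) = 15×39/159 = 3.68 V. With the source grounded, V_GS = V_G = 3.68 V.
Assume saturation: I_D = (k_n/2)(V_GS − V_t)² = (3.1/2)×(3.68 − 1.6)² = 1.55×2.08² = 6.7 mA.
V_DS = V_DD − I_D·R_D = 15 − 6.7×1.2 = 6.96 V.
Saturation requires V_DS ≥ V_GS − V_t = 2.08 V; 6.96 ≥ 2.08 ✓.

I_D ≈ 6.7 mA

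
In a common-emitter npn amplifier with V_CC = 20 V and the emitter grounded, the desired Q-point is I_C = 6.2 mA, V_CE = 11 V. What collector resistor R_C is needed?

R_C ≈ 1.5 kΩ

Collector loop: V_CC = I_C·R_C + V_CE.
R_C = (V_CC − V_CE)/I_C = (20 − 11)/6.2 = 1.45 kΩ.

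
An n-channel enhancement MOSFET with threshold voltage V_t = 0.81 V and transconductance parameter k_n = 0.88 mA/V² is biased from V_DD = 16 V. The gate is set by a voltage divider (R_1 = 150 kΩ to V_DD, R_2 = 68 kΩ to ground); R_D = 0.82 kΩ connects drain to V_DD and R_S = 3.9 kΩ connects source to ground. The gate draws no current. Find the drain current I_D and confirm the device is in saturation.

V_G = V_DD·R_2/(R_1+R_2) = 16×68/218 = 4.99 V.
Assume saturation: I_D = (k_n/2)(V_GS − V_t)² with V_GS = V_G − I_D·R_S = 4.99 − 3.9·I_D.
Substituting gives 6.69·I_D² − 15.3·I_D + 7.69 = 0, with roots I_D = 0.74 or 1.55 mA.
The root I_D = 1.55 mA gives V_GS = -1.07 V ≤ V_t, so take I_D = 0.74 mA.
Then V_GS = 2.11 V and V_DS = V_DD − I_D(R_D+R_S) = 16 − 0.74×4.72 = 12.5 V.
Saturation requires V_DS ≥ V_GS − V_t = 1.3 V; 12.5 ≥ 1.3 ✓.

I_D ≈ 0.74 mA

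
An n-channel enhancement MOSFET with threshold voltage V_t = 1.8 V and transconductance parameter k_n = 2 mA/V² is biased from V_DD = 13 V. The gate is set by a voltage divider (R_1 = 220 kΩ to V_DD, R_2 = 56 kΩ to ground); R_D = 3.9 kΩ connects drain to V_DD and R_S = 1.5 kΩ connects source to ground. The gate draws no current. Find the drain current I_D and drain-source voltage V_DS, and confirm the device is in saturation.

I_D ≈ 0.24 mA, V_DS ≈ 12 V

V_G = V_DD·R_2/(R_1+R_2) = 13×56/276 = 2.64 V.
Assume saturation: I_D = (k_n/2)(V_GS − V_t)² with V_GS = V_G − I_D·R_S = 2.64 − 1.5·I_D.
Substituting gives 2.25·I_D² − 3.51·I_D + 0.702 = 0, with roots I_D = 0.235 or 1.33 mA.
The root I_D = 1.33 mA gives V_GS = 0.648 V ≤ V_t, so take I_D = 0.235 mA.
Then V_GS = 2.28 V and V_DS = V_DD − I_D(R_D+R_S) = 13 − 0.235×5.4 = 11.7 V.
Saturation requires V_DS ≥ V_GS − V_t = 0.485 V; 11.7 ≥ 0.485 ✓.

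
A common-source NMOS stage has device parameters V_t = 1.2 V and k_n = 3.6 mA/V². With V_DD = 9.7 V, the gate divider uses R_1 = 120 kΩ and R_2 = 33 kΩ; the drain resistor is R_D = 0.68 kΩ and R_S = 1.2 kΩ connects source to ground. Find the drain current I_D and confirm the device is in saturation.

I_D ≈ 0.37 mA

V_G = V_DD·R_2/(R_1+R_2) = 9.7×33/153 = 2.09 V.
Assume saturation: I_D = (k_n/2)(V_GS − V_t)² with V_GS = V_G − I_D·R_S = 2.09 − 1.2·I_D.
Substituting gives 2.59·I_D² − 4.85·I_D + 1.43 = 0, with roots I_D = 0.367 or 1.51 mA.
The root I_D = 1.51 mA gives V_GS = 0.285 V ≤ V_t, so take I_D = 0.367 mA.
Then V_GS = 1.65 V and V_DS = V_DD − I_D(R_D+R_S) = 9.7 − 0.367×1.88 = 9.01 V.
Saturation requires V_DS ≥ V_GS − V_t = 0.452 V; 9.01 ≥ 0.452 ✓.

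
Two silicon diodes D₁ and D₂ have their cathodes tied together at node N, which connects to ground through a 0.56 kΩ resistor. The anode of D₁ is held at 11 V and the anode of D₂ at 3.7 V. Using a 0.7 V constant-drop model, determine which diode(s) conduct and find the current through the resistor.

Only D₁ conducts; I_R ≈ 18 mA

Assume both conduct. Then node N would need to be at both 11−0.7 = 10.3 V and 3.7−0.7 = 3 V, which is impossible.
Assume only D₁ conducts: V_N = 11 − 0.7 = 10.3 V, so I_R = 10.3/0.56 = 18.4 mA.
Check D₂: its anode-to-cathode voltage is 3.7 − 10.3 = -6.6 V < 0.7 V, so it is off. The assumption is consistent.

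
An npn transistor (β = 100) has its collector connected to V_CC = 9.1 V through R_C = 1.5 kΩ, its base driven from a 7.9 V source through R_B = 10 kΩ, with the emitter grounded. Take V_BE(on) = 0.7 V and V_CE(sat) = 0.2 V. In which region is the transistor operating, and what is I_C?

Assume active: I_B = (7.9 − 0.7)/10 = 0.72 mA, giving I_C = β·I_B = 72 mA.
But then V_CE = 9.1 − 72×1.5 = -98.9 V < V_CE(sat) = 0.2 V — impossible in the active region.
So the transistor is saturated. With V_CE = 0.2 V, I_C = (V_CC − 0.2)/R_C = 8.9/1.5 = 5.93 mA.
Check: β·I_B = 72 mA > I_C = 5.93 mA, confirming saturation.

saturation; I_C ≈ 5.9 mA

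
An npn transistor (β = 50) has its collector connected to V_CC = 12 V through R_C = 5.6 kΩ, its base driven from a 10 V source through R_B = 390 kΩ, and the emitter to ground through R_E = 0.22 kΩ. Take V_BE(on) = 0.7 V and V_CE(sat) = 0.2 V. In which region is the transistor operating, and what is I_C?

Assume active. Base-emitter loop: I_B = (V_BB − V_BE)/(R_B + (β+1)R_E) = (10 − 0.7)/(390 + 51×0.22) = 0.0232 mA.
I_C = β·I_B = 50×0.0232 = 1.16 mA.
V_CE = V_CC − I_C·R_C − I_E·R_E = 12 − 1.16×5.6 − 1.18×0.22 = 5.25 V > V_CE(sat), so the active-region assumption holds.

active; I_C ≈ 1.2 mA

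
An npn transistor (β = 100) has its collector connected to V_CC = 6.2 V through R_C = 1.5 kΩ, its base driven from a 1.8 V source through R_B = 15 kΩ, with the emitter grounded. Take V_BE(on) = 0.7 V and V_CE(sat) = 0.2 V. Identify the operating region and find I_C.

Assume active: I_B = (1.8 − 0.7)/15 = 0.0733 mA, giving I_C = β·I_B = 7.33 mA.
But then V_CE = 6.2 − 7.33×1.5 = -4.8 V < V_CE(sat) = 0.2 V — impossible in the active region.
So the transistor is saturated. With V_CE = 0.2 V, I_C = (V_CC − 0.2)/R_C = 6/1.5 = 4 mA.
Check: β·I_B = 7.33 mA > I_C = 4 mA, confirming saturation.

saturation; I_C ≈ 4 mA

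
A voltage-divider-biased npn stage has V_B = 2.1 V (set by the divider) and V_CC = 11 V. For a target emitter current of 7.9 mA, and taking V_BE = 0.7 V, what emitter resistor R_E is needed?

R_E ≈ 0.18 kΩ

V_E = V_B − V_BE = 2.1 − 0.7 = 1.4 V.
R_E = V_E / I_E = 1.4 / 7.9 = 0.177 kΩ.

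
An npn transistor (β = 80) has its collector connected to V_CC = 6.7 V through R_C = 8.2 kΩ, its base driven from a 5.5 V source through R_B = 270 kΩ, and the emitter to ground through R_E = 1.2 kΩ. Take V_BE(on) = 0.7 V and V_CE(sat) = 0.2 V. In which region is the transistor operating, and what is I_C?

saturation; I_C ≈ 0.69 mA

Assume active: I_B = (5.5 − 0.7)/(270 + 81×1.2) = 0.0131 mA, I_C = β·I_B = 1.05 mA.
Then V_CE = 6.7 − 1.05×8.2 − 1.06×1.2 = -3.15 V < 0.2 V — the active assumption fails.
Re-solve with V_CE = 0.2 V. KCL at the emitter: V_E/R_E = (V_BB−0.7−V_E)/R_B + (V_CC−0.2−V_E)/R_C, giving V_E = 0.845 V.
I_C = (V_CC − 0.2 − V_E)/R_C = (6.5 − 0.845)/8.2 = 0.69 mA.
Check: I_B = (4.8 − 0.845)/270 = 0.0146 mA, and β·I_B = 1.17 mA > I_C, confirming saturation.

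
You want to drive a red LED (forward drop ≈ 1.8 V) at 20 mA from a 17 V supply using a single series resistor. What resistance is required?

The resistor drops V_S − V_D = 17 − 1.8 = 15.2 V at 20 mA.
R = 15.2 V / 20 mA = 0.76 kΩ.

R ≈ 0.76 kΩ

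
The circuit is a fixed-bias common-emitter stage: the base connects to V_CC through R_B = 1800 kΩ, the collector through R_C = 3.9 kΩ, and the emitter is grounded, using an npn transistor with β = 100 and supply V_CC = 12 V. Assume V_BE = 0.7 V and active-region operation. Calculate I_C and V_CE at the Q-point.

I_C ≈ 0.63 mA, V_CE ≈ 9.6 V

Base loop: V_CC = I_B·R_B + V_BE, so I_B = (12 − 0.7)/1800 kΩ = 0.00628 mA.
In the active region I_C = β·I_B = 100 × 0.00628 = 0.628 mA.
Collector loop: V_CE = V_CC − I_C·R_C = 12 − 0.628×3.9 = 9.55 V.
Since V_CE = 9.55 V > V_CE(sat) ≈ 0.2 V, the transistor is in the active region as assumed.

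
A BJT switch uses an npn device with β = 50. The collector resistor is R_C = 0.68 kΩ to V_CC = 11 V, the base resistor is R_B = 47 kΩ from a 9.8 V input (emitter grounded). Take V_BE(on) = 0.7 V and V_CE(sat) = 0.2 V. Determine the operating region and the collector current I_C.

Assume active. Base-emitter loop: I_B = (V_BB − V_BE)/R_B = (9.8 − 0.7)/47 = 0.194 mA.
I_C = β·I_B = 50×0.194 = 9.68 mA.
V_CE = V_CC − I_C·R_C = 11 − 9.68×0.68 = 4.42 V > V_CE(sat), so the active-region assumption holds.

active; I_C ≈ 9.7 mA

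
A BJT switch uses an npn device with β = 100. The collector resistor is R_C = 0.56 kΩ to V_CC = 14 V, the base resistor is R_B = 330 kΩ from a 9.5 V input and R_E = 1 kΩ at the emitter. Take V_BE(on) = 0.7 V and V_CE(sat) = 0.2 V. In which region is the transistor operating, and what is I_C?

active; I_C ≈ 2 mA

Assume active. Base-emitter loop: I_B = (V_BB − V_BE)/(R_B + (β+1)R_E) = (9.5 − 0.7)/(330 + 101×1) = 0.0204 mA.
I_C = β·I_B = 100×0.0204 = 2.04 mA.
V_CE = V_CC − I_C·R_C − I_E·R_E = 14 − 2.04×0.56 − 2.06×1 = 10.8 V > V_CE(sat), so the active-region assumption holds.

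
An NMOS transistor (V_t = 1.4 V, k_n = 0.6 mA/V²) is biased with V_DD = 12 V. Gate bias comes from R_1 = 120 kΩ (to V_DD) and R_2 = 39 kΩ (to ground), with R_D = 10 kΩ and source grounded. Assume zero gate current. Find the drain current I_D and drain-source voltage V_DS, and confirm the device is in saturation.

V_G = V_DD·R_2/(R_1+R_2) = 12×39/159 = 2.94 V. With the source grounded, V_GS = V_G = 2.94 V.
Assume saturation: I_D = (k_n/2)(V_GS − V_t)² = (0.6/2)×(2.94 − 1.4)² = 0.3×1.54² = 0.715 mA.
V_DS = V_DD − I_D·R_D = 12 − 0.715×10 = 4.85 V.
Saturation requires V_DS ≥ V_GS − V_t = 1.54 V; 4.85 ≥ 1.54 ✓.

I_D ≈ 0.71 mA, V_DS ≈ 4.9 V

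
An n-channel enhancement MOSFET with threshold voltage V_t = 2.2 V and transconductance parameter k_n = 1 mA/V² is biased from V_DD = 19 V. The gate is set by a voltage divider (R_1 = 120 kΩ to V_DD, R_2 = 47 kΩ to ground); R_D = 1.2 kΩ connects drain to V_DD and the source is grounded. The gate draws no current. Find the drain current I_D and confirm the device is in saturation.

I_D ≈ 5 mA

V_G = V_DD·R_2/(R_1+R_2) = 19×47/167 = 5.35 V. With the source grounded, V_GS = V_G = 5.35 V.
Assume saturation: I_D = (k_n/2)(V_GS − V_t)² = (1/2)×(5.35 − 2.2)² = 0.5×3.15² = 4.95 mA.
V_DS = V_DD − I_D·R_D = 19 − 4.95×1.2 = 13.1 V.
Saturation requires V_DS ≥ V_GS − V_t = 3.15 V; 13.1 ≥ 3.15 ✓.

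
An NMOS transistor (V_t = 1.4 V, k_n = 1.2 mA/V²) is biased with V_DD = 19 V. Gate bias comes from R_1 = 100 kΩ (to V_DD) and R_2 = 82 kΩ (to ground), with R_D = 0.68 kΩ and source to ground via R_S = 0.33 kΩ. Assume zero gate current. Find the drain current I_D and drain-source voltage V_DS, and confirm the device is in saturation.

V_G = V_DD·R_2/(R_1+R_2) = 19×82/182 = 8.56 V.
Assume saturation: I_D = (k_n/2)(V_GS − V_t)² with V_GS = V_G − I_D·R_S = 8.56 − 0.33·I_D.
Substituting gives 0.0653·I_D² − 3.84·I_D + 30.8 = 0, with roots I_D = 9.59 or 49.1 mA.
The root I_D = 49.1 mA gives V_GS = -7.65 V ≤ V_t, so take I_D = 9.59 mA.
Then V_GS = 5.4 V and V_DS = V_DD − I_D(R_D+R_S) = 19 − 9.59×1.01 = 9.32 V.
Saturation requires V_DS ≥ V_GS − V_t = 4 V; 9.32 ≥ 4 ✓.

I_D ≈ 9.6 mA, V_DS ≈ 9.3 V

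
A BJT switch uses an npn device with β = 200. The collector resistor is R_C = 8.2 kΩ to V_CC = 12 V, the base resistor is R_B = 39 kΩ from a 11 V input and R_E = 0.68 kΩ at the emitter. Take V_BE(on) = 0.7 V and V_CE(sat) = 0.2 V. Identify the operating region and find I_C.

saturation; I_C ≈ 1.3 mA

Assume active: I_B = (11 − 0.7)/(39 + 201×0.68) = 0.0586 mA, I_C = β·I_B = 11.7 mA.
Then V_CE = 12 − 11.7×8.2 − 11.8×0.68 = -92.2 V < 0.2 V — the active assumption fails.
Re-solve with V_CE = 0.2 V. KCL at the emitter: V_E/R_E = (V_BB−0.7−V_E)/R_B + (V_CC−0.2−V_E)/R_C, giving V_E = 1.05 V.
I_C = (V_CC − 0.2 − V_E)/R_C = (11.8 − 1.05)/8.2 = 1.31 mA.
Check: I_B = (10.3 − 1.05)/39 = 0.237 mA, and β·I_B = 47.4 mA > I_C, confirming saturation.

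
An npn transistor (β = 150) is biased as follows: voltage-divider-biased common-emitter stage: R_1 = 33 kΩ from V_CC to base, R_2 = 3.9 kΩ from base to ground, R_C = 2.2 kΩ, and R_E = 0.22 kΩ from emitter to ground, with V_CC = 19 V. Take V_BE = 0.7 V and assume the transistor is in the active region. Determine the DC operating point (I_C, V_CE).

I_C ≈ 5.3 mA, V_CE ≈ 6.1 V

Thevenize the base divider: V_Th = V_CC·R_2/(R_1+R_2) = 19×3.9/36.9 = 2.01 V, R_Th = R_1‖R_2 = 3.49 kΩ.
Base-emitter loop: V_Th = I_B·R_Th + V_BE + (β+1)I_B·R_E, so I_B = (2.01 − 0.7) / (3.49 + 151×0.22) = 0.0356 mA.
I_C = β·I_B = 150×0.0356 = 5.35 mA, and I_E = (β+1)I_B = 5.38 mA.
V_CE = V_CC − I_C·R_C − I_E·R_E = 19 − 5.35×2.2 − 5.38×0.22 = 6.06 V.
V_CE = 6.06 V > 0.2 V confirms active-region operation.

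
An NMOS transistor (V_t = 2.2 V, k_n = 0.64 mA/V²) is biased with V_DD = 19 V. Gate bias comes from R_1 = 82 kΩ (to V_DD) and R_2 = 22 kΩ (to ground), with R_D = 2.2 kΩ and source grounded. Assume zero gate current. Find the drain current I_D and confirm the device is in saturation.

I_D ≈ 1.1 mA

V_G = V_DD·R_2/(R_1+R_2) = 19×22/104 = 4.02 V. With the source grounded, V_GS = V_G = 4.02 V.
Assume saturation: I_D = (k_n/2)(V_GS − V_t)² = (0.64/2)×(4.02 − 2.2)² = 0.32×1.82² = 1.06 mA.
V_DS = V_DD − I_D·R_D = 19 − 1.06×2.2 = 16.7 V.
Saturation requires V_DS ≥ V_GS − V_t = 1.82 V; 16.7 ≥ 1.82 ✓.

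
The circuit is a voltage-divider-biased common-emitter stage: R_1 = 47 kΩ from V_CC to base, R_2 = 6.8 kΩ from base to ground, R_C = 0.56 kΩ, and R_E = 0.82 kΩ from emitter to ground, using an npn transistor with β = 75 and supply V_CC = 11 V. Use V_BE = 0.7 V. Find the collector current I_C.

Thevenize the base divider: V_Th = V_CC·R_2/(R_1+R_2) = 11×6.8/53.8 = 1.39 V, R_Th = R_1‖R_2 = 5.94 kΩ.
Base-emitter loop: V_Th = I_B·R_Th + V_BE + (β+1)I_B·R_E, so I_B = (1.39 − 0.7) / (5.94 + 76×0.82) = 0.0101 mA.
I_C = β·I_B = 75×0.0101 = 0.758 mA, and I_E = (β+1)I_B = 0.769 mA.
V_CE = V_CC − I_C·R_C − I_E·R_E = 11 − 0.758×0.56 − 0.769×0.82 = 9.94 V.
V_CE = 9.94 V > 0.2 V confirms active-region operation.

I_C ≈ 0.76 mA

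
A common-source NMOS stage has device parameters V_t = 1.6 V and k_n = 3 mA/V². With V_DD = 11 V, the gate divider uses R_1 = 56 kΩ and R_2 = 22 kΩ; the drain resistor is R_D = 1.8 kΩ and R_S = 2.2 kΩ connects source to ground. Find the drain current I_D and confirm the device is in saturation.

I_D ≈ 0.44 mA

V_G = V_DD·R_2/(R_1+R_2) = 11×22/78 = 3.1 V.
Assume saturation: I_D = (k_n/2)(V_GS − V_t)² with V_GS = V_G − I_D·R_S = 3.1 − 2.2·I_D.
Substituting gives 7.26·I_D² − 10.9·I_D + 3.39 = 0, with roots I_D = 0.438 or 1.07 mA.
The root I_D = 1.07 mA gives V_GS = 0.757 V ≤ V_t, so take I_D = 0.438 mA.
Then V_GS = 2.14 V and V_DS = V_DD − I_D(R_D+R_S) = 11 − 0.438×4 = 9.25 V.
Saturation requires V_DS ≥ V_GS − V_t = 0.54 V; 9.25 ≥ 0.54 ✓.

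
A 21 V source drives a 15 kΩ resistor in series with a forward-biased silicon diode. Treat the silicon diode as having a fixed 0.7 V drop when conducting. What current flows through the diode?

I ≈ 1.4 mA

KVL around the loop: 21 = V_D + I·R = 0.7 + I × 15 kΩ.
So I = (21 − 0.7) / 15 kΩ = 20.3 / 15 = 1.35 mA.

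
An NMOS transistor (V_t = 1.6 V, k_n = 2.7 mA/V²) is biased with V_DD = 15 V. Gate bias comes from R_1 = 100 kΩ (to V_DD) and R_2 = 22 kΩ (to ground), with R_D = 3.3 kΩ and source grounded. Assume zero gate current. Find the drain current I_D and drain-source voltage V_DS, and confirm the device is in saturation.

I_D ≈ 1.6 mA, V_DS ≈ 9.6 V

V_G = V_DD·R_2/(R_1+R_2) = 15×22/122 = 2.7 V. With the source grounded, V_GS = V_G = 2.7 V.
Assume saturation: I_D = (k_n/2)(V_GS − V_t)² = (2.7/2)×(2.7 − 1.6)² = 1.35×1.1² = 1.65 mA.
V_DS = V_DD − I_D·R_D = 15 − 1.65×3.3 = 9.56 V.
Saturation requires V_DS ≥ V_GS − V_t = 1.1 V; 9.56 ≥ 1.1 ✓.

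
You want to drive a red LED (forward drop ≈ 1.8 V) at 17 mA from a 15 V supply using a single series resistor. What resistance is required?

The resistor drops V_S − V_D = 15 − 1.8 = 13.2 V at 17 mA.
R = 13.2 V / 17 mA = 0.776 kΩ.

R ≈ 0.78 kΩ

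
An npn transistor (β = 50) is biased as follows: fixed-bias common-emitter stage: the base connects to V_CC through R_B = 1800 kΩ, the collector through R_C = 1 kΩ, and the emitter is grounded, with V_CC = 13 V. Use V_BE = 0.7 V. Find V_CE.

V_CE ≈ 13 V

Base loop: V_CC = I_B·R_B + V_BE, so I_B = (13 − 0.7)/1800 kΩ = 0.00683 mA.
In the active region I_C = β·I_B = 50 × 0.00683 = 0.342 mA.
Collector loop: V_CE = V_CC − I_C·R_C = 13 − 0.342×1 = 12.7 V.
Since V_CE = 12.7 V > V_CE(sat) ≈ 0.2 V, the transistor is in the active region as assumed.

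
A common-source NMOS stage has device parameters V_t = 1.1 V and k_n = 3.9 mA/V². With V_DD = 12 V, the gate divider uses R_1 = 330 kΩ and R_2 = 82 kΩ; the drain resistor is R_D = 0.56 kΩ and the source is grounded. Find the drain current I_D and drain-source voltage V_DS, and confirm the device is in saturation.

V_G = V_DD·R_2/(R_1+R_2) = 12×82/412 = 2.39 V. With the source grounded, V_GS = V_G = 2.39 V.
Assume saturation: I_D = (k_n/2)(V_GS − V_t)² = (3.9/2)×(2.39 − 1.1)² = 1.95×1.29² = 3.24 mA.
V_DS = V_DD − I_D·R_D = 12 − 3.24×0.56 = 10.2 V.
Saturation requires V_DS ≥ V_GS − V_t = 1.29 V; 10.2 ≥ 1.29 ✓.

I_D ≈ 3.2 mA, V_DS ≈ 10 V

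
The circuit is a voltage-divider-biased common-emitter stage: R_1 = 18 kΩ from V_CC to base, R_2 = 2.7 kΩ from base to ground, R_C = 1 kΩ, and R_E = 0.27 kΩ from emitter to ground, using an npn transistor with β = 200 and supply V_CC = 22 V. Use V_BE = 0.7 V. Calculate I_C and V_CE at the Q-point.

I_C ≈ 7.7 mA, V_CE ≈ 12 V

Thevenize the base divider: V_Th = V_CC·R_2/(R_1+R_2) = 22×2.7/20.7 = 2.87 V, R_Th = R_1‖R_2 = 2.35 kΩ.
Base-emitter loop: V_Th = I_B·R_Th + V_BE + (β+1)I_B·R_E, so I_B = (2.87 − 0.7) / (2.35 + 201×0.27) = 0.0383 mA.
I_C = β·I_B = 200×0.0383 = 7.66 mA, and I_E = (β+1)I_B = 7.7 mA.
V_CE = V_CC − I_C·R_C − I_E·R_E = 22 − 7.66×1 − 7.7×0.27 = 12.3 V.
V_CE = 12.3 V > 0.2 V confirms active-region operation.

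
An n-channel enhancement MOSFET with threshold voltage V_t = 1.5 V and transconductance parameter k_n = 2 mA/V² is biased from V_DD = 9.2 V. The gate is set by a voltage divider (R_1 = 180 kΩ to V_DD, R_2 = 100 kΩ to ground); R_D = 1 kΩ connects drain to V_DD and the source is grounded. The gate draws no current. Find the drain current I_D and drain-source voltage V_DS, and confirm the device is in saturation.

V_G = V_DD·R_2/(R_1+R_2) = 9.2×100/280 = 3.29 V. With the source grounded, V_GS = V_G = 3.29 V.
Assume saturation: I_D = (k_n/2)(V_GS − V_t)² = (2/2)×(3.29 − 1.5)² = 1×1.79² = 3.19 mA.
V_DS = V_DD − I_D·R_D = 9.2 − 3.19×1 = 6.01 V.
Saturation requires V_DS ≥ V_GS − V_t = 1.79 V; 6.01 ≥ 1.79 ✓.

I_D ≈ 3.2 mA, V_DS ≈ 6 V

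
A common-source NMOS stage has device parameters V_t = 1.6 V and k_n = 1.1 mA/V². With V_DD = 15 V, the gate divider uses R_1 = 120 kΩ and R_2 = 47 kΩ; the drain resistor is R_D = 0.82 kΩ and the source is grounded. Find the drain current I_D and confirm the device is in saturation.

V_G = V_DD·R_2/(R_1+R_2) = 15×47/167 = 4.22 V. With the source grounded, V_GS = V_G = 4.22 V.
Assume saturation: I_D = (k_n/2)(V_GS − V_t)² = (1.1/2)×(4.22 − 1.6)² = 0.55×2.62² = 3.78 mA.
V_DS = V_DD − I_D·R_D = 15 − 3.78×0.82 = 11.9 V.
Saturation requires V_DS ≥ V_GS − V_t = 2.62 V; 11.9 ≥ 2.62 ✓.

I_D ≈ 3.8 mA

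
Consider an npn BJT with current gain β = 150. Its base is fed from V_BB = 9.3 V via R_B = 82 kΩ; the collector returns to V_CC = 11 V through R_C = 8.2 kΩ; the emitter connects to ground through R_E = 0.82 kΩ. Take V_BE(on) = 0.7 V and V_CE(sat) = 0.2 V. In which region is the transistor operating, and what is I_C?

Assume active: I_B = (9.3 − 0.7)/(82 + 151×0.82) = 0.0418 mA, I_C = β·I_B = 6.27 mA.
Then V_CE = 11 − 6.27×8.2 − 6.31×0.82 = -45.6 V < 0.2 V — the active assumption fails.
Re-solve with V_CE = 0.2 V. KCL at the emitter: V_E/R_E = (V_BB−0.7−V_E)/R_B + (V_CC−0.2−V_E)/R_C, giving V_E = 1.05 V.
I_C = (V_CC − 0.2 − V_E)/R_C = (10.8 − 1.05)/8.2 = 1.19 mA.
Check: I_B = (8.6 − 1.05)/82 = 0.0921 mA, and β·I_B = 13.8 mA > I_C, confirming saturation.

saturation; I_C ≈ 1.2 mA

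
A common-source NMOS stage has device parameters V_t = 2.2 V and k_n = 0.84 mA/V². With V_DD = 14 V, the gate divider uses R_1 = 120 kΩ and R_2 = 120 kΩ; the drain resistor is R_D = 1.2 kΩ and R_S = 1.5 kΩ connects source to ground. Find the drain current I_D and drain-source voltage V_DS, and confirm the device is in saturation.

I_D ≈ 1.8 mA, V_DS ≈ 9.1 V

V_G = V_DD·R_2/(R_1+R_2) = 14×120/240 = 7 V.
Assume saturation: I_D = (k_n/2)(V_GS − V_t)² with V_GS = V_G − I_D·R_S = 7 − 1.5·I_D.
Substituting gives 0.945·I_D² − 7.05·I_D + 9.68 = 0, with roots I_D = 1.81 or 5.64 mA.
The root I_D = 5.64 mA gives V_GS = -1.47 V ≤ V_t, so take I_D = 1.81 mA.
Then V_GS = 4.28 V and V_DS = V_DD − I_D(R_D+R_S) = 14 − 1.81×2.7 = 9.1 V.
Saturation requires V_DS ≥ V_GS − V_t = 2.08 V; 9.1 ≥ 2.08 ✓.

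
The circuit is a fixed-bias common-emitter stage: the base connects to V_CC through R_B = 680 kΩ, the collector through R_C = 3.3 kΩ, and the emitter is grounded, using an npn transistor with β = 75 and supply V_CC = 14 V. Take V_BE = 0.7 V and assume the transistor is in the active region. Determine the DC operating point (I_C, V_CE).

I_C ≈ 1.5 mA, V_CE ≈ 9.2 V

Base loop: V_CC = I_B·R_B + V_BE, so I_B = (14 − 0.7)/680 kΩ = 0.0196 mA.
In the active region I_C = β·I_B = 75 × 0.0196 = 1.47 mA.
Collector loop: V_CE = V_CC − I_C·R_C = 14 − 1.47×3.3 = 9.16 V.
Since V_CE = 9.16 V > V_CE(sat) ≈ 0.2 V, the transistor is in the active region as assumed.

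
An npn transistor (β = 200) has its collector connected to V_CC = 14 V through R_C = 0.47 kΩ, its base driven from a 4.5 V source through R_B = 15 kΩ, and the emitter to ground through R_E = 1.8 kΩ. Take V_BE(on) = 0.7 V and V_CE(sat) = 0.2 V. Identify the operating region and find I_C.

active; I_C ≈ 2 mA

Assume active. Base-emitter loop: I_B = (V_BB − V_BE)/(R_B + (β+1)R_E) = (4.5 − 0.7)/(15 + 201×1.8) = 0.0101 mA.
I_C = β·I_B = 200×0.0101 = 2.02 mA.
V_CE = V_CC − I_C·R_C − I_E·R_E = 14 − 2.02×0.47 − 2.03×1.8 = 9.4 V > V_CE(sat), so the active-region assumption holds.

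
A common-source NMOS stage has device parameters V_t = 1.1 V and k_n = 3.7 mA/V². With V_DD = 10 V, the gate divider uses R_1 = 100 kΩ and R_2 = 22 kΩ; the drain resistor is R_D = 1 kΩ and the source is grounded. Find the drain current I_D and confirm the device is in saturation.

I_D ≈ 0.92 mA

V_G = V_DD·R_2/(R_1+R_2) = 10×22/122 = 1.8 V. With the source grounded, V_GS = V_G = 1.8 V.
Assume saturation: I_D = (k_n/2)(V_GS − V_t)² = (3.7/2)×(1.8 − 1.1)² = 1.85×0.703² = 0.915 mA.
V_DS = V_DD − I_D·R_D = 10 − 0.915×1 = 9.08 V.
Saturation requires V_DS ≥ V_GS − V_t = 0.703 V; 9.08 ≥ 0.703 ✓.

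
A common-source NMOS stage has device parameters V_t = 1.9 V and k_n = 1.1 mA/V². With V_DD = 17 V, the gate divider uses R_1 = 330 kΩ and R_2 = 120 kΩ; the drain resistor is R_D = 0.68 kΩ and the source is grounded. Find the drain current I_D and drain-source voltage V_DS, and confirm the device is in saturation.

V_G = V_DD·R_2/(R_1+R_2) = 17×120/450 = 4.53 V. With the source grounded, V_GS = V_G = 4.53 V.
Assume saturation: I_D = (k_n/2)(V_GS − V_t)² = (1.1/2)×(4.53 − 1.9)² = 0.55×2.63² = 3.81 mA.
V_DS = V_DD − I_D·R_D = 17 − 3.81×0.68 = 14.4 V.
Saturation requires V_DS ≥ V_GS − V_t = 2.63 V; 14.4 ≥ 2.63 ✓.

I_D ≈ 3.8 mA, V_DS ≈ 14 V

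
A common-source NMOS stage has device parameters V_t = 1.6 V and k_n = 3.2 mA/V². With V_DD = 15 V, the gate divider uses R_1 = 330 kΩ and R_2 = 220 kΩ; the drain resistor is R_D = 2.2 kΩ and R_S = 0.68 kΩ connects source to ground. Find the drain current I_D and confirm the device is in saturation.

I_D ≈ 4.1 mA

V_G = V_DD·R_2/(R_1+R_2) = 15×220/550 = 6 V.
Assume saturation: I_D = (k_n/2)(V_GS − V_t)² with V_GS = V_G − I_D·R_S = 6 − 0.68·I_D.
Substituting gives 0.74·I_D² − 10.6·I_D + 31 = 0, with roots I_D = 4.11 or 10.2 mA.
The root I_D = 10.2 mA gives V_GS = -0.922 V ≤ V_t, so take I_D = 4.11 mA.
Then V_GS = 3.2 V and V_DS = V_DD − I_D(R_D+R_S) = 15 − 4.11×2.88 = 3.16 V.
Saturation requires V_DS ≥ V_GS − V_t = 1.6 V; 3.16 ≥ 1.6 ✓.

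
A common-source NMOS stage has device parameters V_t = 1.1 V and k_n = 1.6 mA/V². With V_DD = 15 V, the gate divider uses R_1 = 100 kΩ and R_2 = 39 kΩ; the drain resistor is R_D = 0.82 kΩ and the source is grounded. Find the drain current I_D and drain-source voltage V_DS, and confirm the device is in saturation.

I_D ≈ 7.7 mA, V_DS ≈ 8.7 V

V_G = V_DD·R_2/(R_1+R_2) = 15×39/139 = 4.21 V. With the source grounded, V_GS = V_G = 4.21 V.
Assume saturation: I_D = (k_n/2)(V_GS − V_t)² = (1.6/2)×(4.21 − 1.1)² = 0.8×3.11² = 7.73 mA.
V_DS = V_DD − I_D·R_D = 15 − 7.73×0.82 = 8.66 V.
Saturation requires V_DS ≥ V_GS − V_t = 3.11 V; 8.66 ≥ 3.11 ✓.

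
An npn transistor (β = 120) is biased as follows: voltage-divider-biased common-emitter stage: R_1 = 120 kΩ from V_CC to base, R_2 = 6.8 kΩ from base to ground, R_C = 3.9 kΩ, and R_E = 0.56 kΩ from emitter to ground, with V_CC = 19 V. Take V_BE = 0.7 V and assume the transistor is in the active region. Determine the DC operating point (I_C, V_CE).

I_C ≈ 0.52 mA, V_CE ≈ 17 V

Thevenize the base divider: V_Th = V_CC·R_2/(R_1+R_2) = 19×6.8/127 = 1.02 V, R_Th = R_1‖R_2 = 6.44 kΩ.
Base-emitter loop: V_Th = I_B·R_Th + V_BE + (β+1)I_B·R_E, so I_B = (1.02 − 0.7) / (6.44 + 121×0.56) = 0.0043 mA.
I_C = β·I_B = 120×0.0043 = 0.516 mA, and I_E = (β+1)I_B = 0.52 mA.
V_CE = V_CC − I_C·R_C − I_E·R_E = 19 − 0.516×3.9 − 0.52×0.56 = 16.7 V.
V_CE = 16.7 V > 0.2 V confirms active-region operation.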